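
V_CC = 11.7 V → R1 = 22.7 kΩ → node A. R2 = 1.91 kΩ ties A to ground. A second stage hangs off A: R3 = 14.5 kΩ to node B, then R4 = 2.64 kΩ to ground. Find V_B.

Looking into the second stage from A: R3 + R4 = 17.14 kΩ appears in parallel with R2.
R2 ‖ (R3+R4) = 1.718 kΩ.
V_A = 11.7 × 1.718/(22.7 + 1.718) = 0.8234 V.
V_B = V_A × 0.1540 = 0.1268 V.

V_B ≈ 0.127 V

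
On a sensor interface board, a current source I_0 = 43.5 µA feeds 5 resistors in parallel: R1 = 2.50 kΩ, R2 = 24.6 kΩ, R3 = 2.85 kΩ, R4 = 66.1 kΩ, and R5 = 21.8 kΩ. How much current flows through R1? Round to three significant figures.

I ≈ 20.4 µA

Conductances: ΣG = 1/2.50 + 1/24.6 + 1/2.85 + 1/66.1 + 1/21.8 = 0.8525 (1/kΩ).
R1 takes the fraction G_k/ΣG = 0.4000/0.8525 = 0.4692, so I = 43.5 × 0.4692 = 20.41 µA.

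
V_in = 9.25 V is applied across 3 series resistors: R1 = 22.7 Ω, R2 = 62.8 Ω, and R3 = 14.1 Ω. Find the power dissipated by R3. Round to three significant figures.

Series current I = V_in/ΣR = 9.25/99.60 = 0.09287 A.
P(R3) = I²·R3 = (0.09287)² × 14.1 = 0.1216 W.

P ≈ 0.122 W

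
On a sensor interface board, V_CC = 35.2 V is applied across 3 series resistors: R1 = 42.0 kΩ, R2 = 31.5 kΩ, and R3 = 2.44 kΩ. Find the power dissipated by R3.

P ≈ 0.524 mW

Series current I = V_CC/ΣR = 35.2/75.94 = 0.4635 mA.
P = I²R = 0.2149 × 2.44 = 0.5242 mW.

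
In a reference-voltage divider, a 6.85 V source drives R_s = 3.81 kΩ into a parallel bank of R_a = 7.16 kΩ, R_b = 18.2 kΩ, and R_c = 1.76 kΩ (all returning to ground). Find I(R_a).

I ≈ 0.245 mA

Equivalent of the parallel group: R_p = 1.311 kΩ.
V_A = 6.85 × 1.311/5.121 = 1.754 V.
Branch current I = V_A/R_a = 1.754/7.16 = 0.2449 mA.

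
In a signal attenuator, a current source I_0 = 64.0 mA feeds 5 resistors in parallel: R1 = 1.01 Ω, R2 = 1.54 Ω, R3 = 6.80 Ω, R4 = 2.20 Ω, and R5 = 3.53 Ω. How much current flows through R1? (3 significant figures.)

Conductances: ΣG = 1/1.01 + 1/1.54 + 1/6.80 + 1/2.20 + 1/3.53 = 2.524 (1/Ω).
R1 takes the fraction G_k/ΣG = 0.9901/2.524 = 0.3922, so I = 64.0 × 0.3922 = 25.10 mA.

I ≈ 25.1 mA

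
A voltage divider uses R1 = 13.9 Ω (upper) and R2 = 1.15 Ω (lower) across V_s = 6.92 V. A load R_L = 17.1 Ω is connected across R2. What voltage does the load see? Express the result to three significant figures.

R2 ‖ R_L = (1.15 × 17.1)/(1.15 + 17.1) = 1.078 Ω.
Now apply the divider: V_out = 6.92 × 0.07194 = 0.4978 V.
(Unloaded it would be 0.529 V; the load pulls it down.)

V_out ≈ 0.498 V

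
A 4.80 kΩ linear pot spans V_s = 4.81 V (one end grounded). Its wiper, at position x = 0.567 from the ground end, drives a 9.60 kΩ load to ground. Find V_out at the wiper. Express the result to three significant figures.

The pot divides into 2.078 kΩ above the wiper and 2.722 kΩ below.
R_L loads the lower segment: effective lower R = 2.120 kΩ.
Loaded-divider output: V_out = 4.81 × 0.5050 = 2.429 V.
(Unloaded: V_out = x·V_s = 2.73 V.)

V_out ≈ 2.43 V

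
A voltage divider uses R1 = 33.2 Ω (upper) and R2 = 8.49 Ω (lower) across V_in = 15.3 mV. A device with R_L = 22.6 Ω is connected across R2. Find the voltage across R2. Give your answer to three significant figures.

V_out ≈ 2.40 mV

First combine the lower leg with the load: R2 ‖ R_L = 6.172 Ω.
Voltage divider with the loaded lower leg: V_out = 15.3 × 6.172/(33.2 + 6.172) = 15.3 × 0.1568 = 2.398 mV.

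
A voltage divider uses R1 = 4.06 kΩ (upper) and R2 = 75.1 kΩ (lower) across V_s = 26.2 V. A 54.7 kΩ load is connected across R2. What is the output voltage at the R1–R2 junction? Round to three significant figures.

V_out ≈ 23.2 V

The load sits in parallel with R2, giving an effective lower resistance R2' = R2·R_L/(R2+R_L) = 31.65 kΩ.
Voltage divider with the loaded lower leg: V_out = 26.2 × 31.65/(4.06 + 31.65) = 26.2 × 0.8863 = 23.22 V.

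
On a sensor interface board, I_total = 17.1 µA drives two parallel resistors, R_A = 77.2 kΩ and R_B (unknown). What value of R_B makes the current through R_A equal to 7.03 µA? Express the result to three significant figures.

R_B ≈ 53.9 kΩ

The fraction through R_A equals R_B/(R_A+R_B).
With f = 0.4111, R_B = R_A · f/(1−f) = 77.2 × 0.6981 = 53.89 kΩ.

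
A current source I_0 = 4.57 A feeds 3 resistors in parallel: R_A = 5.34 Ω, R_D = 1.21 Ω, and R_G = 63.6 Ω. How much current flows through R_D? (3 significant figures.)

Total conductance ΣG = 1/5.34 + 1/1.21 + 1/63.6 = 1.029 (units of 1/Ω).
By the current-divider rule, I = I_0 · G_k/ΣG = 4.57 × 0.8028 = 3.669 A.

I ≈ 3.67 A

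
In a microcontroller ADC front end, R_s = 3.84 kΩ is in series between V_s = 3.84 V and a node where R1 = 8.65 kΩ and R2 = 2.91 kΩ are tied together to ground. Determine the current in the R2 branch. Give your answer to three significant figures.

Combine the parallel branches: R_p = (1/8.65 + 1/2.91)⁻¹ = 2.177 kΩ.
Node voltage V_A = V_s · R_p/(R_s + R_p) = 3.84 × 0.3619 = 1.390 V.
I(R2) = V_A / R2 = 1.390/2.91 = 0.4775 mA.
(Check via current divider: I_total = 0.6381 mA; share G_k/ΣG = 0.7483 → same result.)

I ≈ 0.478 mA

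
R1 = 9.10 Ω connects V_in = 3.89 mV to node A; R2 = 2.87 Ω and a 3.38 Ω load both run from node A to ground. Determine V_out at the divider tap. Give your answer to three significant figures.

V_out ≈ 0.567 mV

R2 ‖ R_L = (2.87 × 3.38)/(2.87 + 3.38) = 1.552 Ω.
Voltage divider with the loaded lower leg: V_out = 3.89 × 1.552/(9.10 + 1.552) = 3.89 × 0.1457 = 0.5668 mV.
(Unloaded it would be 0.933 mV; the load pulls it down.)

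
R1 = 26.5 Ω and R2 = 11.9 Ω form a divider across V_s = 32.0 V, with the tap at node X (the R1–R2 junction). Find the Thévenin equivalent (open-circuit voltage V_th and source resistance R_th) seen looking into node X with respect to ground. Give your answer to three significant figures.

Open-circuit (no load on X): V_th = V_s · R2/(R1 + R2) = 32.0 × 11.9/(26.50 + 11.9) = 9.917 V.
With V_s suppressed (replaced by a short), R_th = R1 ‖ R2 = (26.50 × 11.9)/(26.50 + 11.9) = 8.212 Ω.

V_th ≈ 9.92 V, R_th ≈ 8.21 Ω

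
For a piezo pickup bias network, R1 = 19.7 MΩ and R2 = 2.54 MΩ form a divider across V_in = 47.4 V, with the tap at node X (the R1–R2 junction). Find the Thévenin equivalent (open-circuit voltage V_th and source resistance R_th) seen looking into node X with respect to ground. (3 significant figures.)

V_th ≈ 5.41 V, R_th ≈ 2.25 MΩ

V_th is the unloaded tap voltage: V_in · R2/(R1+R2) = 47.4 × 0.1142 = 5.413 V.
Looking into X with the source shorted: R_th = R1·R2/(R1+R2) = 19.70 × 2.54/22.24 = 2.250 MΩ.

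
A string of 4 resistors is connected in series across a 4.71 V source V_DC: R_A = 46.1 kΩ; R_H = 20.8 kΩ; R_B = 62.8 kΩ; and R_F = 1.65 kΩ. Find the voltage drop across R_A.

V ≈ 1.65 V

ΣR = 46.1 + 20.8 + 62.8 + 1.65 = 131.3 kΩ.
V = V_DC · R/ΣR = 4.71 × 0.3510 = 1.653 V.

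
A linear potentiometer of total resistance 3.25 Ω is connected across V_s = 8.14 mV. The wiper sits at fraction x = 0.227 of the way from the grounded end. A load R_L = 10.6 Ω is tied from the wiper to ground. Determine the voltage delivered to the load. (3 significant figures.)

V_out ≈ 1.75 mV

Split the track: R_lower = x·R_p = 0.7378 Ω, R_upper = (1−x)·R_p = 2.512 Ω.
Lower segment in parallel with the load: 0.7378 ‖ 10.6 = 0.6897 Ω.
Then V_out = V_s · 0.6897/(2.512 + 0.6897) = 1.753 mV.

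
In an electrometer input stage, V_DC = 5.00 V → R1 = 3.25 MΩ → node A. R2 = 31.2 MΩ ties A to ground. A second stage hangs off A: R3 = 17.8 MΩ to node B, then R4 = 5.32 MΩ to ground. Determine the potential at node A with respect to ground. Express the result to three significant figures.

V_A ≈ 4.02 V

The second stage (R3 + R4 = 23.12 MΩ) loads node A in parallel with R2.
Effective lower resistance at A: R2 ‖ 23.12 = 13.28 MΩ.
V_A = 5.00 × 13.28/(3.25 + 13.28) = 4.017 V.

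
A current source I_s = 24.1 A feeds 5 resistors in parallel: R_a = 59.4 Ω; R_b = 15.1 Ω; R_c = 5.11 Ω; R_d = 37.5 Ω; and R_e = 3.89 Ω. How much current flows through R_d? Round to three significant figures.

Conductances: ΣG = 1/59.4 + 1/15.1 + 1/5.11 + 1/37.5 + 1/3.89 = 0.5625 (1/Ω).
Current divider: I(R_d) = I_s · G_k/ΣG = 24.1 × (0.02667/0.5625) = 24.1 × 0.04741 = 1.143 A.

I ≈ 1.14 A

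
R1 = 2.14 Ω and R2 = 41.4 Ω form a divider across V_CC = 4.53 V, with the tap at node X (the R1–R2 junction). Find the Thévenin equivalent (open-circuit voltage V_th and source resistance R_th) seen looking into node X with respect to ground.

Open-circuit (no load on X): V_th = V_CC · R2/(R1 + R2) = 4.53 × 41.4/(2.140 + 41.4) = 4.307 V.
With V_CC suppressed (replaced by a short), R_th = R1 ‖ R2 = (2.140 × 41.4)/(2.140 + 41.4) = 2.035 Ω.

V_th ≈ 4.31 V, R_th ≈ 2.03 Ω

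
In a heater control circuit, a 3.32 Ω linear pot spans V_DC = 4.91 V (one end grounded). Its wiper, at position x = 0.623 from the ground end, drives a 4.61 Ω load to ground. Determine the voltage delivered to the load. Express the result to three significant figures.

Lower segment x·R_p = 2.068 Ω; upper segment (1−x)·R_p = 1.252 Ω.
Lower segment in parallel with the load: 2.068 ‖ 4.61 = 1.428 Ω.
Loaded-divider output: V_out = 4.91 × 0.5329 = 2.616 V.

V_out ≈ 2.62 V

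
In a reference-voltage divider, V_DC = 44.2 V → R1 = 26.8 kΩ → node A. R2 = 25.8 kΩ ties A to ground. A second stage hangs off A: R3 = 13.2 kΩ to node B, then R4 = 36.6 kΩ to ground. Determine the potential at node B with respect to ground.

The second stage (R3 + R4 = 49.80 kΩ) loads node A in parallel with R2.
R2 ‖ (R3+R4) = 17.00 kΩ.
First divider: V_A = V_DC · 17.00/(26.8 + 17.00) = 17.15 V.
Then the unloaded second divider: V_B = V_A × R4/(R3+R4) = 17.15 × 0.7349 = 12.61 V.

V_B ≈ 12.6 V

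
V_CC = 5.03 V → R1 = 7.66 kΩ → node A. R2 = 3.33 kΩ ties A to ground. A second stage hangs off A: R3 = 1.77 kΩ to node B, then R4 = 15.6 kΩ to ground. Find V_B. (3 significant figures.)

Node A sees R2 in parallel with the series input of stage 2, R3 + R4 = 17.37 kΩ.
Effective lower resistance at A: R2 ‖ 17.37 = 2.794 kΩ.
First divider: V_A = V_CC · 2.794/(7.66 + 2.794) = 1.344 V.
Stage 2 is unloaded, so V_B = V_A · R4/(R3+R4) = 1.344 × 15.6/17.37 = 1.207 V.

V_B ≈ 1.21 V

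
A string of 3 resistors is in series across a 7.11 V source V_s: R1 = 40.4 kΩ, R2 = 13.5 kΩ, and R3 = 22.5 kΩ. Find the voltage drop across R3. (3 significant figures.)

V ≈ 2.09 V

ΣR = 40.4 + 13.5 + 22.5 = 76.40 kΩ.
Voltage divider: V = V_s · (22.50 / 76.40) = 7.11 × 0.2945 = 2.094 V.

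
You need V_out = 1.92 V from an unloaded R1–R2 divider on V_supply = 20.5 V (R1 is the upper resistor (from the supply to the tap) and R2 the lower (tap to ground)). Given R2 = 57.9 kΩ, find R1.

R1 ≈ 560 kΩ

V_out/V_supply = R2/(R1+R2) = 0.09366.
Rearranging, R1 = R2·(1−k)/k = 57.9 × 9.677 = 560.3 kΩ.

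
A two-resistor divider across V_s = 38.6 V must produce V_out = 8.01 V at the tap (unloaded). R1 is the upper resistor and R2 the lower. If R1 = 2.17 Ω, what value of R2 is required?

R2 ≈ 0.568 Ω

Required fraction k = V_out/V_s = 0.2075.
So R2 = R1 · V_out/(V_s − V_out) = 2.17 × 8.01/(38.6 − 8.01) = 2.17 × 0.2619 = 0.5682 Ω.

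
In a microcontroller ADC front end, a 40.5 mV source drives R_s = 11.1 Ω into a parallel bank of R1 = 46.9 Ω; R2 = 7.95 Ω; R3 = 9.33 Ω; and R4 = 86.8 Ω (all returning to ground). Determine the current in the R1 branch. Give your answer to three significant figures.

I ≈ 0.219 mA

Equivalent of the parallel group: R_p = 3.762 Ω.
Node voltage V_A = V_s · R_p/(R_s + R_p) = 40.5 × 0.2531 = 10.25 mV.
I(R1) = V_A / R1 = 10.25/46.9 = 0.2186 mA.
(Equivalently: I_total = 2.725 mA, then current-divider fraction G_k/ΣG = 0.08022.)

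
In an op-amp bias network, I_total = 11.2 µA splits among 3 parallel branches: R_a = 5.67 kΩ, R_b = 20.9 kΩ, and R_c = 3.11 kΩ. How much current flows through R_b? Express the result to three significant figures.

I ≈ 0.982 µA

ΣG = 1/5.67 + 1/20.9 + 1/3.11 = 0.5458.
R_b takes the fraction G_k/ΣG = 0.04785/0.5458 = 0.08767, so I = 11.2 × 0.08767 = 0.9819 µA.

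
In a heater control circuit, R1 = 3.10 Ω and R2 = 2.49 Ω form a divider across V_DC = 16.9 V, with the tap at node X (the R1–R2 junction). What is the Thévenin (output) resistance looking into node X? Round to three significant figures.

With V_DC suppressed (replaced by a short), R_th = R1 ‖ R2 = (3.100 × 2.49)/(3.100 + 2.49) = 1.381 Ω.

R_th ≈ 1.38 Ω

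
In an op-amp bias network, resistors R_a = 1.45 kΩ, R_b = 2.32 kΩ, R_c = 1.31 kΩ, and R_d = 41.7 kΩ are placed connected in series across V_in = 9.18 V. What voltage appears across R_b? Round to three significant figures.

Total series resistance ΣR = 1.45 + 2.32 + 1.31 + 41.7 = 46.78 kΩ.
By the voltage-divider rule, V = 9.18 × 2.320/46.78 = 0.4553 V.

V ≈ 0.455 V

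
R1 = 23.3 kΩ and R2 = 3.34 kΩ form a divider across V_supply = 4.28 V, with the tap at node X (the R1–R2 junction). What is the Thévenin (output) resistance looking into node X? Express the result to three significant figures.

R_th ≈ 2.92 kΩ

Zeroing V_supply shorts the top of R1 to ground, so R_th = R1 ‖ R2 = 2.921 kΩ.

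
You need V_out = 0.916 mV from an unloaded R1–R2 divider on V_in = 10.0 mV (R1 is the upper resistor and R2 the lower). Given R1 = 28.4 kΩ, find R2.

R2 ≈ 2.86 kΩ

Required fraction k = V_out/V_in = 0.09160.
So R2 = R1 · V_out/(V_in − V_out) = 28.4 × 0.916/(10.0 − 0.916) = 28.4 × 0.1008 = 2.864 kΩ.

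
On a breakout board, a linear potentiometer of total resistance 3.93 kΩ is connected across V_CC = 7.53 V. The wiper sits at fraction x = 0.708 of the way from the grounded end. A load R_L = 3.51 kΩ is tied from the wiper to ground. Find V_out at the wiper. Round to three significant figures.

V_out ≈ 4.33 V

Lower segment x·R_p = 2.782 kΩ; upper segment (1−x)·R_p = 1.148 kΩ.
(x·R_p) ‖ R_L = 1.552 kΩ.
Then V_out = V_CC · 1.552/(1.148 + 1.552) = 4.329 V.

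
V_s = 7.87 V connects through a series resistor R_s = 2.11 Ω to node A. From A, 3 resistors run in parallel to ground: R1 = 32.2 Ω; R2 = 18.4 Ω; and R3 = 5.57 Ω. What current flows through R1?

Equivalent of the parallel group: R_p = 3.774 Ω.
V_A by voltage divider: V_A = 7.87 × 3.774/(2.11 + 3.774) = 5.048 V.
Branch current I = V_A/R1 = 5.048/32.2 = 0.1568 A.

I ≈ 0.157 A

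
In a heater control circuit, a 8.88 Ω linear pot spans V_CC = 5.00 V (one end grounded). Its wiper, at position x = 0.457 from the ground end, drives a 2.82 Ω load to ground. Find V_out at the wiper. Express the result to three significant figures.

The pot divides into 4.822 Ω above the wiper and 4.058 Ω below.
R_L loads the lower segment: effective lower R = 1.664 Ω.
Loaded-divider output: V_out = 5.00 × 0.2565 = 1.283 V.

V_out ≈ 1.28 V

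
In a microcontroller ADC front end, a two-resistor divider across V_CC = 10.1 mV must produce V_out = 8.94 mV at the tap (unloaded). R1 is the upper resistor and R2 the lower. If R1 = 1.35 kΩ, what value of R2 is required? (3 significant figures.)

V_out/V_CC = R2/(R1+R2) = 0.8851.
R2 = R1 · 0.8851/(1 − 0.8851) = 10.40 kΩ.

R2 ≈ 10.4 kΩ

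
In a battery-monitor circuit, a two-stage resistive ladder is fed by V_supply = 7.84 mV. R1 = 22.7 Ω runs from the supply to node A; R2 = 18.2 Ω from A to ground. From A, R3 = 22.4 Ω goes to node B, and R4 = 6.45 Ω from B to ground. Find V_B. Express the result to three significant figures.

Looking into the second stage from A: R3 + R4 = 28.85 Ω appears in parallel with R2.
Effective lower resistance at A: R2 ‖ 28.85 = 11.16 Ω.
First divider: V_A = V_supply · 11.16/(22.7 + 11.16) = 2.584 mV.
V_B = V_A × 0.2236 = 0.5777 mV.

V_B ≈ 0.578 mV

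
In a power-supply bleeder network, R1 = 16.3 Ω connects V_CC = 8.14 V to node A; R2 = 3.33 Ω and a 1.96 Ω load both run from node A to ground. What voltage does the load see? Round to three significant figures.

R2 ‖ R_L = (3.33 × 1.96)/(3.33 + 1.96) = 1.234 Ω.
Now apply the divider: V_out = 8.14 × 0.07037 = 0.5728 V.
(Unloaded it would be 1.38 V; the load pulls it down.)

V_out ≈ 0.573 V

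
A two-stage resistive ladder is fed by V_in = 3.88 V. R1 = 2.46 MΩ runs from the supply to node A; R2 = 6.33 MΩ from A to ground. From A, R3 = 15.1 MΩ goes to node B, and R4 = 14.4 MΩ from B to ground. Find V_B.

Node A sees R2 in parallel with the series input of stage 2, R3 + R4 = 29.50 MΩ.
Effective lower resistance at A: R2 ‖ 29.50 = 5.212 MΩ.
V_A = 3.88 × 5.212/(2.46 + 5.212) = 2.636 V.
Then the unloaded second divider: V_B = V_A × R4/(R3+R4) = 2.636 × 0.4881 = 1.287 V.

V_B ≈ 1.29 V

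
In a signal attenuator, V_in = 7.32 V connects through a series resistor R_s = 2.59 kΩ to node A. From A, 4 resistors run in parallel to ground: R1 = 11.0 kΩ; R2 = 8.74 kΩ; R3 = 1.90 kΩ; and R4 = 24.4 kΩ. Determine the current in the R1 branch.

Parallel bank: R_p = 1/(1/11.0 + 1/8.74 + 1/1.90 + 1/24.4) = 1.294 kΩ.
V_A by voltage divider: V_A = 7.32 × 1.294/(2.59 + 1.294) = 2.439 V.
I(R1) = V_A / R1 = 2.439/11.0 = 0.2217 mA.
(Check via current divider: I_total = 1.885 mA; share G_k/ΣG = 0.1177 → same result.)

I ≈ 0.222 mA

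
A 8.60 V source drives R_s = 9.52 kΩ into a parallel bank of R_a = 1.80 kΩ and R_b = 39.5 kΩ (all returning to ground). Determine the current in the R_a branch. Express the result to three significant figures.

Combine the parallel branches: R_p = (1/1.80 + 1/39.5)⁻¹ = 1.722 kΩ.
V_A by voltage divider: V_A = 8.60 × 1.722/(9.52 + 1.722) = 1.317 V.
I(R_a) = V_A / R_a = 1.317/1.80 = 0.7317 mA.
(Equivalently: I_total = 0.7650 mA, then current-divider fraction G_k/ΣG = 0.9564.)

I ≈ 0.732 mA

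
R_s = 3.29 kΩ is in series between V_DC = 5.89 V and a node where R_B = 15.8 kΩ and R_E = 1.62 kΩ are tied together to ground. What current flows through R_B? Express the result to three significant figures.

Equivalent of the parallel group: R_p = 1.469 kΩ.
V_A by voltage divider: V_A = 5.89 × 1.469/(3.29 + 1.469) = 1.818 V.
I(R_B) = V_A / R_B = 1.818/15.8 = 0.1151 mA.

I ≈ 0.115 mA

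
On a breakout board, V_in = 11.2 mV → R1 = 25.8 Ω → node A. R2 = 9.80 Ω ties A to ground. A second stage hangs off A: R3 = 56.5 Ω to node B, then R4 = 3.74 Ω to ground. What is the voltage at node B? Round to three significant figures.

Looking into the second stage from A: R3 + R4 = 60.24 Ω appears in parallel with R2.
Effective lower resistance at A: R2 ‖ 60.24 = 8.429 Ω.
V_A = 11.2 × 8.429/(25.8 + 8.429) = 2.758 mV.
Then the unloaded second divider: V_B = V_A × R4/(R3+R4) = 2.758 × 0.06208 = 0.1712 mV.

V_B ≈ 0.171 mV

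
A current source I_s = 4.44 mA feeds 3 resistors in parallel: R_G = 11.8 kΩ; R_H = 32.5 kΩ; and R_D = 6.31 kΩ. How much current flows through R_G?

ΣG = 1/11.8 + 1/32.5 + 1/6.31 = 0.2740.
By the current-divider rule, I = I_s · G_k/ΣG = 4.44 × 0.3093 = 1.373 mA.

I ≈ 1.37 mA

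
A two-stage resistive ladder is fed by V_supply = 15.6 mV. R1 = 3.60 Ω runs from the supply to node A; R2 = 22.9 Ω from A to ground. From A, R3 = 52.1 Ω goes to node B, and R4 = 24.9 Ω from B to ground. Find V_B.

Node A sees R2 in parallel with the series input of stage 2, R3 + R4 = 77.00 Ω.
R2 ‖ (R3+R4) = 17.65 Ω.
First divider: V_A = V_supply · 17.65/(3.60 + 17.65) = 12.96 mV.
Stage 2 is unloaded, so V_B = V_A · R4/(R3+R4) = 12.96 × 24.9/77.00 = 4.190 mV.

V_B ≈ 4.19 mV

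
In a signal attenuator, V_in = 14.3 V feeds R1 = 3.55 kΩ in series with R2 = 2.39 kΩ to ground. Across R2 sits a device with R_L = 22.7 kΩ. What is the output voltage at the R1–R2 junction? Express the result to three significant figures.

V_out ≈ 5.41 V

First combine the lower leg with the load: R2 ‖ R_L = 2.162 kΩ.
Now apply the divider: V_out = 14.3 × 0.3785 = 5.413 V.
(Unloaded it would be 5.75 V; the load pulls it down.)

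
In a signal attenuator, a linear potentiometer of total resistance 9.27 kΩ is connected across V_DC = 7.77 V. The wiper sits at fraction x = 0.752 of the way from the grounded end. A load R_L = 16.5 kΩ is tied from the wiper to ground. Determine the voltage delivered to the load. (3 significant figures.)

The pot divides into 2.299 kΩ above the wiper and 6.971 kΩ below.
Lower segment in parallel with the load: 6.971 ‖ 16.5 = 4.901 kΩ.
Then V_out = V_DC · 4.901/(2.299 + 4.901) = 5.289 V.

V_out ≈ 5.29 V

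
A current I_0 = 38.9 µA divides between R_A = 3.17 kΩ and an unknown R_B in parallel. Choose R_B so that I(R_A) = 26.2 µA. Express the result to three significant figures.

R_B ≈ 6.54 kΩ

The fraction through R_A equals R_B/(R_A+R_B).
26.2/38.9 = R_B/(R_A + R_B) → R_B = R_A · (0.6735)/(1 − 0.6735) = 3.17 × 2.063 = 6.540 kΩ.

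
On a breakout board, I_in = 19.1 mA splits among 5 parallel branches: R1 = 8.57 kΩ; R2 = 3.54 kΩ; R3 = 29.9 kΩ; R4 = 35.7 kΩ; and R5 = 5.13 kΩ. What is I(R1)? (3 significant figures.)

I ≈ 3.40 mA

ΣG = 1/8.57 + 1/3.54 + 1/29.9 + 1/35.7 + 1/5.13 = 0.6556.
Current divider: I(R1) = I_in · G_k/ΣG = 19.1 × (0.1167/0.6556) = 19.1 × 0.1780 = 3.400 mA.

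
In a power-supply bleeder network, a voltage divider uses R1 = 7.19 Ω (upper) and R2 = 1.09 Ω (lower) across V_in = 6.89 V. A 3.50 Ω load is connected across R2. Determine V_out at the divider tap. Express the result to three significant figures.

V_out ≈ 0.714 V

R2 ‖ R_L = (1.09 × 3.50)/(1.09 + 3.50) = 0.8312 Ω.
Then V_out = V_in · R2'/(R1 + R2') = 6.89 × 0.8312/8.021 = 0.7139 V.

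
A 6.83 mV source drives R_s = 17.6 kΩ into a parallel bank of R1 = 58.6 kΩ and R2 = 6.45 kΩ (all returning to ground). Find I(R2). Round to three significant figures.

Equivalent of the parallel group: R_p = 5.810 kΩ.
V_A by voltage divider: V_A = 6.83 × 5.810/(17.6 + 5.810) = 1.695 mV.
I(R2) = V_A / R2 = 1.695/6.45 = 0.2628 µA.

I ≈ 0.263 µA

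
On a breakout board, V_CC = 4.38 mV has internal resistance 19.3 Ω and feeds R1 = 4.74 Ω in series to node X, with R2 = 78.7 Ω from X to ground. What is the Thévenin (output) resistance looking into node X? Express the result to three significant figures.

R_th ≈ 18.4 Ω

R1' = 19.3 + 4.74 = 24.04 Ω (source resistance + R1).
With V_CC suppressed (replaced by a short), R_th = R1' ‖ R2 = (24.04 × 78.7)/(24.04 + 78.7) = 18.41 Ω.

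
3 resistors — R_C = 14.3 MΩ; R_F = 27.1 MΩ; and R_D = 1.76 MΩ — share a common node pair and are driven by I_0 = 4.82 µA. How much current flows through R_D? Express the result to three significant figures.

ΣG = 1/14.3 + 1/27.1 + 1/1.76 = 0.6750.
Current divider: I(R_D) = I_0 · G_k/ΣG = 4.82 × (0.5682/0.6750) = 4.82 × 0.8417 = 4.057 µA.

I ≈ 4.06 µA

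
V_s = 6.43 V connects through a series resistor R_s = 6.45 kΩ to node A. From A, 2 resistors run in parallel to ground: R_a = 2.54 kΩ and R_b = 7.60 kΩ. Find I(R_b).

I ≈ 0.193 mA

Combine the parallel branches: R_p = (1/2.54 + 1/7.60)⁻¹ = 1.904 kΩ.
V_A = 6.43 × 1.904/8.354 = 1.465 V.
Branch current I = V_A/R_b = 1.465/7.60 = 0.1928 mA.
(Check via current divider: I_total = 0.7697 mA; share G_k/ΣG = 0.2505 → same result.)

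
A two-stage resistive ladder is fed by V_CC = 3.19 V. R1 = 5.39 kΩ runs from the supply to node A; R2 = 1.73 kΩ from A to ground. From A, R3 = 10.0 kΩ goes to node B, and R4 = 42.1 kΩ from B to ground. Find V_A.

The second stage (R3 + R4 = 52.10 kΩ) loads node A in parallel with R2.
Effective lower resistance at A: R2 ‖ 52.10 = 1.674 kΩ.
V_A = 3.19 × 1.674/(5.39 + 1.674) = 0.7561 V.

V_A ≈ 0.756 V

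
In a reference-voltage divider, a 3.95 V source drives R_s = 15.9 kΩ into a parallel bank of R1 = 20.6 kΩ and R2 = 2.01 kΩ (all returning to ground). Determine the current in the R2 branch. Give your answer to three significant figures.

Parallel bank: R_p = 1/(1/20.6 + 1/2.01) = 1.831 kΩ.
V_A = 3.95 × 1.831/17.73 = 0.4080 V.
I(R2) = V_A / R2 = 0.4080/2.01 = 0.2030 mA.

I ≈ 0.203 mA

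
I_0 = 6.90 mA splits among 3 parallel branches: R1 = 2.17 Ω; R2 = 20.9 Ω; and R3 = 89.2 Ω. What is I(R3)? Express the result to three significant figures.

ΣG = 1/2.17 + 1/20.9 + 1/89.2 = 0.5199.
By the current-divider rule, I = I_0 · G_k/ΣG = 6.90 × 0.02156 = 0.1488 mA.

I ≈ 0.149 mA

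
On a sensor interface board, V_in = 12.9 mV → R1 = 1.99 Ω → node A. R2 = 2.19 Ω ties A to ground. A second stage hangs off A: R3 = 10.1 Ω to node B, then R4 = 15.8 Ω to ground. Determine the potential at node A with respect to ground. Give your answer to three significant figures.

Node A sees R2 in parallel with the series input of stage 2, R3 + R4 = 25.90 Ω.
R2 ‖ (R3+R4) = 2.019 Ω.
V_A = 12.9 × 2.019/(1.99 + 2.019) = 6.497 mV.

V_A ≈ 6.50 mV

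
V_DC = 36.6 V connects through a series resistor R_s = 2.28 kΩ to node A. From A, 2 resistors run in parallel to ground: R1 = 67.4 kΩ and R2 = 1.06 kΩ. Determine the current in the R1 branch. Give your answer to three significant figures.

Equivalent of the parallel group: R_p = 1.044 kΩ.
Node voltage V_A = V_DC · R_p/(R_s + R_p) = 36.6 × 0.3140 = 11.49 V.
I(R1) = V_A / R1 = 11.49/67.4 = 0.1705 mA.

I ≈ 0.171 mA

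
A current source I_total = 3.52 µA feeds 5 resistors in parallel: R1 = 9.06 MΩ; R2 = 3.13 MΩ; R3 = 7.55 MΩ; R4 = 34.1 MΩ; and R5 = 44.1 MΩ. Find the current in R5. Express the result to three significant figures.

Total conductance ΣG = 1/9.06 + 1/3.13 + 1/7.55 + 1/34.1 + 1/44.1 = 0.6143 (units of 1/MΩ).
R5 takes the fraction G_k/ΣG = 0.02268/0.6143 = 0.03691, so I = 3.52 × 0.03691 = 0.1299 µA.

I ≈ 0.130 µA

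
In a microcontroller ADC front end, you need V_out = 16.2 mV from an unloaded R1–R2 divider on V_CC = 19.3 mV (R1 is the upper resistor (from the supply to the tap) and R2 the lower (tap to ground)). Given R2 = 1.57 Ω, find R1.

R1 ≈ 0.300 Ω

V_out/V_CC = R2/(R1+R2) = 0.8394.
So R1 = R2 · (V_CC/V_out − 1) = 1.57 × (19.3/16.2 − 1) = 1.57 × 0.1914 = 0.3004 Ω.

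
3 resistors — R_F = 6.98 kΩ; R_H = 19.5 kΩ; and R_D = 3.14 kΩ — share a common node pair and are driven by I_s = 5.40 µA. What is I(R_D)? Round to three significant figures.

I ≈ 3.35 µA

ΣG = 1/6.98 + 1/19.5 + 1/3.14 = 0.5130.
R_D takes the fraction G_k/ΣG = 0.3185/0.5130 = 0.6208, so I = 5.40 × 0.6208 = 3.352 µA.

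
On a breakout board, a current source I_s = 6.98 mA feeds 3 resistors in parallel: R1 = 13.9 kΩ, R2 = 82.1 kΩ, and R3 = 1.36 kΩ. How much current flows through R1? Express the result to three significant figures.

ΣG = 1/13.9 + 1/82.1 + 1/1.36 = 0.8194.
By the current-divider rule, I = I_s · G_k/ΣG = 6.98 × 0.08780 = 0.6128 mA.

I ≈ 0.613 mA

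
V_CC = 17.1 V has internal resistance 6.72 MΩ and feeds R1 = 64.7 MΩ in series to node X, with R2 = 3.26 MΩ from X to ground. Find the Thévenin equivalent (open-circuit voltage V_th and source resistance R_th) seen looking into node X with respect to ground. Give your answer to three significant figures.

R1' = 6.72 + 64.7 = 71.42 MΩ (source resistance + R1).
Open-circuit (no load on X): V_th = V_CC · R2/(R1' + R2) = 17.1 × 3.26/(71.42 + 3.26) = 0.7465 V.
Zeroing V_CC shorts the top of R1' to ground, so R_th = R1' ‖ R2 = 3.118 MΩ.

V_th ≈ 0.746 V, R_th ≈ 3.12 MΩ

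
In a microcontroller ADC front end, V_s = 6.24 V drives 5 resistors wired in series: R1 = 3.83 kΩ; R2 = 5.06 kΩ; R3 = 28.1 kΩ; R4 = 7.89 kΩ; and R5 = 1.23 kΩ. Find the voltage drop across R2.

V ≈ 0.685 V

ΣR = 3.83 + 5.06 + 28.1 + 7.89 + 1.23 = 46.11 kΩ.
By the voltage-divider rule, V = 6.24 × 5.060/46.11 = 0.6848 V.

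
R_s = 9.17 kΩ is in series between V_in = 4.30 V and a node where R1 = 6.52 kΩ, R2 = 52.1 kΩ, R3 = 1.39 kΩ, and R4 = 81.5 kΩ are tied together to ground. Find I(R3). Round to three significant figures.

I ≈ 0.333 mA

Parallel bank: R_p = 1/(1/6.52 + 1/52.1 + 1/1.39 + 1/81.5) = 1.106 kΩ.
V_A by voltage divider: V_A = 4.30 × 1.106/(9.17 + 1.106) = 0.4628 V.
Branch current I = V_A/R3 = 0.4628/1.39 = 0.3329 mA.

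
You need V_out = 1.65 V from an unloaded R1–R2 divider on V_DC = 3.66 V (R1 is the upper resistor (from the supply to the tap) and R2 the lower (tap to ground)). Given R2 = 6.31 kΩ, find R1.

V_out/V_DC = R2/(R1+R2) = 0.4508.
So R1 = R2 · (V_DC/V_out − 1) = 6.31 × (3.66/1.65 − 1) = 6.31 × 1.218 = 7.687 kΩ.

R1 ≈ 7.69 kΩ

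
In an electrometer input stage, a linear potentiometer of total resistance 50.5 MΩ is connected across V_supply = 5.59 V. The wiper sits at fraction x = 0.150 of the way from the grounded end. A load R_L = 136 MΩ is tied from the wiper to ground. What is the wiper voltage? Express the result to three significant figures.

V_out ≈ 0.801 V

The pot divides into 42.92 MΩ above the wiper and 7.575 MΩ below.
R_L loads the lower segment: effective lower R = 7.175 MΩ.
V_out = 5.59 × 7.175/(42.92 + 7.175) = 0.8006 V.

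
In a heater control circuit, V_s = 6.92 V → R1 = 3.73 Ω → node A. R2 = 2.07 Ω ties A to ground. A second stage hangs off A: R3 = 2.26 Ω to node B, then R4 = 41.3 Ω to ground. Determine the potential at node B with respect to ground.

V_B ≈ 2.27 V

Looking into the second stage from A: R3 + R4 = 43.56 Ω appears in parallel with R2.
R2 ‖ (R3+R4) = 1.976 Ω.
So V_A = 6.92 × 0.3463 = 2.396 V.
Then the unloaded second divider: V_B = V_A × R4/(R3+R4) = 2.396 × 0.9481 = 2.272 V.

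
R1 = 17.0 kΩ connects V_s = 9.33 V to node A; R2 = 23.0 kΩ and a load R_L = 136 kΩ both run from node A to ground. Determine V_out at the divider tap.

The load sits in parallel with R2, giving an effective lower resistance R2' = R2·R_L/(R2+R_L) = 19.67 kΩ.
Then V_out = V_s · R2'/(R1 + R2') = 9.33 × 19.67/36.67 = 5.005 V.
(Unloaded it would be 5.36 V; the load pulls it down.)

V_out ≈ 5.01 V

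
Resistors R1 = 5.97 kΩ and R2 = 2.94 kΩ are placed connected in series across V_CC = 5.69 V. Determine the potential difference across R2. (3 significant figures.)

V ≈ 1.88 V

Series total: ΣR = 5.97 + 2.94 = 8.910 kΩ.
Voltage divider: V = V_CC · (2.940 / 8.910) = 5.69 × 0.3300 = 1.878 V.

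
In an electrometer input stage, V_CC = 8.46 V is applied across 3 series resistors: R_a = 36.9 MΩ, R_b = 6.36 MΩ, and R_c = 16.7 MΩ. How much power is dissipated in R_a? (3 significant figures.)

Series current I = V_CC/ΣR = 8.46/59.96 = 0.1411 µA.
V(R_a) = I·R = 5.206 V; P = V·I = 5.206 × 0.1411 = 0.7346 µW.

P ≈ 0.735 µW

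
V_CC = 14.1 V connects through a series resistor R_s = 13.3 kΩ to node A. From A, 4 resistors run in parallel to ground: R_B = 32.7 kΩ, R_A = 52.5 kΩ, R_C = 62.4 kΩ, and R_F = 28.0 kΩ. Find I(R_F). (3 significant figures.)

Parallel bank: R_p = 1/(1/32.7 + 1/52.5 + 1/62.4 + 1/28.0) = 9.865 kΩ.
V_A = 14.1 × 9.865/23.16 = 6.005 V.
I(R_F) = V_A / R_F = 6.005/28.0 = 0.2144 mA.

I ≈ 0.214 mA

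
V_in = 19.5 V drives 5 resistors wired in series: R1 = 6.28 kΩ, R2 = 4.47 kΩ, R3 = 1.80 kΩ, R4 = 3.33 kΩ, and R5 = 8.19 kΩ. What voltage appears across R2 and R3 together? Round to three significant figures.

V ≈ 5.08 V

Total series resistance ΣR = 6.28 + 4.47 + 1.80 + 3.33 + 8.19 = 24.07 kΩ.
R_{R2..R3} = 4.47 + 1.80 = 6.270 kΩ.
V = V_in · R/ΣR = 19.5 × 0.2605 = 5.080 V.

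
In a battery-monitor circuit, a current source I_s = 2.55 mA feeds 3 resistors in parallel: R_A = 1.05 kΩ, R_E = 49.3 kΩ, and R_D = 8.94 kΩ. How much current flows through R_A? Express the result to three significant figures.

Total conductance ΣG = 1/1.05 + 1/49.3 + 1/8.94 = 1.085 (units of 1/kΩ).
R_A takes the fraction G_k/ΣG = 0.9524/1.085 = 0.8782, so I = 2.55 × 0.8782 = 2.239 mA.

I ≈ 2.24 mA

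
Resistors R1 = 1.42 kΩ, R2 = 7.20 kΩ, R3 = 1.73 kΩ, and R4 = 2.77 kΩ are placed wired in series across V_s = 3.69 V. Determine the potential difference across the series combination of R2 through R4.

V ≈ 3.29 V

Series total: ΣR = 1.42 + 7.20 + 1.73 + 2.77 = 13.12 kΩ.
R_{R2..R4} = 7.20 + 1.73 + 2.77 = 11.70 kΩ.
Voltage divider: V = V_s · (11.70 / 13.12) = 3.69 × 0.8918 = 3.291 V.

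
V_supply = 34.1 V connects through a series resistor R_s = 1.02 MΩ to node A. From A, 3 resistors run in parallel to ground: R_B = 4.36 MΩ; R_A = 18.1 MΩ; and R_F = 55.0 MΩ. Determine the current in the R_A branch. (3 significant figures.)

Equivalent of the parallel group: R_p = 3.303 MΩ.
Node voltage V_A = V_supply · R_p/(R_s + R_p) = 34.1 × 0.7640 = 26.05 V.
I(R_A) = V_A / R_A = 26.05/18.1 = 1.439 µA.

I ≈ 1.44 µA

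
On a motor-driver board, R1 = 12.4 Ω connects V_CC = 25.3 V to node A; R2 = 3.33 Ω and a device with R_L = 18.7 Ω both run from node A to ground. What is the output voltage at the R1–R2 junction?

R2 ‖ R_L = (3.33 × 18.7)/(3.33 + 18.7) = 2.827 Ω.
Now apply the divider: V_out = 25.3 × 0.1856 = 4.697 V.
(Unloaded it would be 5.36 V; the load pulls it down.)

V_out ≈ 4.70 V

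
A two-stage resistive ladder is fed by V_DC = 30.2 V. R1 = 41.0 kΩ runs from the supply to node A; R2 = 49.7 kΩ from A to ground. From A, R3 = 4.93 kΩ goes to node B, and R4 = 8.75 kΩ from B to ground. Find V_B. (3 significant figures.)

Node A sees R2 in parallel with the series input of stage 2, R3 + R4 = 13.68 kΩ.
R2 ‖ (R3+R4) = 10.73 kΩ.
V_A = 30.2 × 10.73/(41.0 + 10.73) = 6.263 V.
V_B = V_A × 0.6396 = 4.006 V.

V_B ≈ 4.01 V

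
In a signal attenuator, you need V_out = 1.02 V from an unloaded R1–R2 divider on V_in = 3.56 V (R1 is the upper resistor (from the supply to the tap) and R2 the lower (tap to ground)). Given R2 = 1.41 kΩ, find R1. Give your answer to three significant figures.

R1 ≈ 3.51 kΩ

Required fraction k = V_out/V_in = 0.2865.
R1 = R2·(1/k − 1) = 1.41 × 2.490 = 3.511 kΩ.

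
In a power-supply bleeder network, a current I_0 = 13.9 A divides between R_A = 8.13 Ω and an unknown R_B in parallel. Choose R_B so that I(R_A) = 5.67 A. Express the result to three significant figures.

In a two-way split, I_A/I_0 = R_B/(R_A + R_B).
With f = 0.4079, R_B = R_A · f/(1−f) = 8.13 × 0.6889 = 5.601 Ω.

R_B ≈ 5.60 Ω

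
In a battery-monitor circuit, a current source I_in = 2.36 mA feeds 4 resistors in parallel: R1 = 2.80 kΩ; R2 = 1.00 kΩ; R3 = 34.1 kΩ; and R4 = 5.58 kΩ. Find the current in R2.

I ≈ 1.51 mA

Conductances: ΣG = 1/2.80 + 1/1.00 + 1/34.1 + 1/5.58 = 1.566 (1/kΩ).
R2 takes the fraction G_k/ΣG = 1.000/1.566 = 0.6387, so I = 2.36 × 0.6387 = 1.507 mA.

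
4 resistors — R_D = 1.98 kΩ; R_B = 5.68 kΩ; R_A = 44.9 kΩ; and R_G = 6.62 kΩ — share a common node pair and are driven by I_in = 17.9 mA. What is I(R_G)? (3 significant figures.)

I ≈ 3.16 mA

Total conductance ΣG = 1/1.98 + 1/5.68 + 1/44.9 + 1/6.62 = 0.8544 (units of 1/kΩ).
Current divider: I(R_G) = I_in · G_k/ΣG = 17.9 × (0.1511/0.8544) = 17.9 × 0.1768 = 3.165 mA.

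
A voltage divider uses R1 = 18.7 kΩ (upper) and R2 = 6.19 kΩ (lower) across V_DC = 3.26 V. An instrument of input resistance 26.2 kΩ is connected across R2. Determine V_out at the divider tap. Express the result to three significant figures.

V_out ≈ 0.689 V

The load sits in parallel with R2, giving an effective lower resistance R2' = R2·R_L/(R2+R_L) = 5.007 kΩ.
Then V_out = V_DC · R2'/(R1 + R2') = 3.26 × 5.007/23.71 = 0.6885 V.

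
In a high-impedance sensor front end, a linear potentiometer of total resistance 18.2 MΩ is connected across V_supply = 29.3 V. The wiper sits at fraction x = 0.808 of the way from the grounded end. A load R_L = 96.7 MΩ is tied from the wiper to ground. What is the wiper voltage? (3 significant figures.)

V_out ≈ 23.0 V

Lower segment x·R_p = 14.71 MΩ; upper segment (1−x)·R_p = 3.494 MΩ.
R_L loads the lower segment: effective lower R = 12.76 MΩ.
Then V_out = V_supply · 12.76/(3.494 + 12.76) = 23.00 V.
(Unloaded: V_out = x·V_supply = 23.7 V.)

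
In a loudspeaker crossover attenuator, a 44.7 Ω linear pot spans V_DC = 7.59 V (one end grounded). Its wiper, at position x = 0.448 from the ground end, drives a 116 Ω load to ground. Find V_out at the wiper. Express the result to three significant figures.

Lower segment x·R_p = 20.03 Ω; upper segment (1−x)·R_p = 24.67 Ω.
Lower segment in parallel with the load: 20.03 ‖ 116 = 17.08 Ω.
Loaded-divider output: V_out = 7.59 × 0.4090 = 3.104 V.

V_out ≈ 3.10 V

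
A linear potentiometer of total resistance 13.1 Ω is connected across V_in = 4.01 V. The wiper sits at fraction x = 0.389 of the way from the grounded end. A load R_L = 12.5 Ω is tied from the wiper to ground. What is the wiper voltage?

Lower segment x·R_p = 5.096 Ω; upper segment (1−x)·R_p = 8.004 Ω.
R_L loads the lower segment: effective lower R = 3.620 Ω.
V_out = 4.01 × 3.620/(8.004 + 3.620) = 1.249 V.

V_out ≈ 1.25 V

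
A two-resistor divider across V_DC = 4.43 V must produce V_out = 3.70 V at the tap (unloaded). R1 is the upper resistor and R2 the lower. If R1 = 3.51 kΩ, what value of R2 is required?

The divider ratio is R2/(R1+R2) = 3.70/4.43 = 0.8352.
Rearranging, R2 = R1·k/(1−k) = 3.51 × 5.068 = 17.79 kΩ.

R2 ≈ 17.8 kΩ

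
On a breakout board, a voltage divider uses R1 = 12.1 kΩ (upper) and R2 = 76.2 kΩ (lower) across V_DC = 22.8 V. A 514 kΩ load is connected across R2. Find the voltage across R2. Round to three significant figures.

V_out ≈ 19.3 V

First combine the lower leg with the load: R2 ‖ R_L = 66.36 kΩ.
Now apply the divider: V_out = 22.8 × 0.8458 = 19.28 V.
(Unloaded it would be 19.7 V; the load pulls it down.)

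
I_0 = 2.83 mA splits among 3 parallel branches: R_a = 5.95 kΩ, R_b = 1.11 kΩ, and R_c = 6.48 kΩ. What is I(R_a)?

I ≈ 0.389 mA

Total conductance ΣG = 1/5.95 + 1/1.11 + 1/6.48 = 1.223 (units of 1/kΩ).
Current divider: I(R_a) = I_0 · G_k/ΣG = 2.83 × (0.1681/1.223) = 2.83 × 0.1374 = 0.3888 mA.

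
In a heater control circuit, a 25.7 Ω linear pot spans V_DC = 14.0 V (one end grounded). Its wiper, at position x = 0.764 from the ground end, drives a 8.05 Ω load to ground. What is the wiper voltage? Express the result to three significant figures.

V_out ≈ 6.79 V

The pot divides into 6.065 Ω above the wiper and 19.63 Ω below.
(x·R_p) ‖ R_L = 5.709 Ω.
Then V_out = V_DC · 5.709/(6.065 + 5.709) = 6.788 V.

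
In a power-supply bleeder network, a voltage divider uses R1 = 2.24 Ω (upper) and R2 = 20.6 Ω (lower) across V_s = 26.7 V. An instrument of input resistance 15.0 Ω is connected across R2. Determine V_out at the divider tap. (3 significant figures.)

V_out ≈ 21.2 V

First combine the lower leg with the load: R2 ‖ R_L = 8.680 Ω.
Voltage divider with the loaded lower leg: V_out = 26.7 × 8.680/(2.24 + 8.680) = 26.7 × 0.7949 = 21.22 V.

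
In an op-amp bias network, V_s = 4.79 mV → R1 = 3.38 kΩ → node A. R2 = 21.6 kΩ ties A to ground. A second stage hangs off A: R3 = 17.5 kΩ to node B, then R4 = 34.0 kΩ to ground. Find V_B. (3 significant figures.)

Node A sees R2 in parallel with the series input of stage 2, R3 + R4 = 51.50 kΩ.
Effective lower resistance at A: R2 ‖ 51.50 = 15.22 kΩ.
So V_A = 4.79 × 0.8183 = 3.919 mV.
Then the unloaded second divider: V_B = V_A × R4/(R3+R4) = 3.919 × 0.6602 = 2.588 mV.

V_B ≈ 2.59 mV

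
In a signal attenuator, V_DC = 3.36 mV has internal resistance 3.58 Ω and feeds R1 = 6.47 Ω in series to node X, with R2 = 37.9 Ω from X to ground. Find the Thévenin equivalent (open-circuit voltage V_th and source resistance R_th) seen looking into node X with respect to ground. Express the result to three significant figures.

R1' = 3.58 + 6.47 = 10.05 Ω (source resistance + R1).
With X open, the divider is unloaded: V_th = 3.36 × 37.9/47.95 = 2.656 mV.
Looking into X with the source shorted: R_th = R1'·R2/(R1'+R2) = 10.05 × 37.9/47.95 = 7.944 Ω.

V_th ≈ 2.66 mV, R_th ≈ 7.94 Ω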